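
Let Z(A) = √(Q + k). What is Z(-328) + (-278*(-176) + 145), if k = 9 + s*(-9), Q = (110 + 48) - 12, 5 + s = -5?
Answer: 49073 + 7*√5 ≈ 49089.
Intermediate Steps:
s = -10 (s = -5 - 5 = -10)
Q = 146 (Q = 158 - 12 = 146)
k = 99 (k = 9 - 10*(-9) = 9 + 90 = 99)
Z(A) = 7*√5 (Z(A) = √(146 + 99) = √245 = 7*√5)
Z(-328) + (-278*(-176) + 145) = 7*√5 + (-278*(-176) + 145) = 7*√5 + (48928 + 145) = 7*√5 + 49073 = 49073 + 7*√5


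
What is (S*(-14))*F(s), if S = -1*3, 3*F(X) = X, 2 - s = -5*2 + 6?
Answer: 84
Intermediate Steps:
s = 6 (s = 2 - (-5*2 + 6) = 2 - (-10 + 6) = 2 - 1*(-4) = 2 + 4 = 6)
F(X) = X/3
S = -3
(S*(-14))*F(s) = (-3*(-14))*((1/3)*6) = 42*2 = 84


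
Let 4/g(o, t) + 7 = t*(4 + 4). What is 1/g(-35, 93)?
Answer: 737/4 ≈ 184.25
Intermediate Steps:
g(o, t) = 4/(-7 + 8*t) (g(o, t) = 4/(-7 + t*(4 + 4)) = 4/(-7 + t*8) = 4/(-7 + 8*t))
1/g(-35, 93) = 1/(4/(-7 + 8*93)) = 1/(4/(-7 + 744)) = 1/(4/737) = 737/4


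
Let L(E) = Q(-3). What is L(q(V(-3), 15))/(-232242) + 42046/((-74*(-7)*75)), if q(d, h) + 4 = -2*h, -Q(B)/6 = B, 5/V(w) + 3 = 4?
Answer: 813678986/751883475 ≈ 1.0822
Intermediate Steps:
V(w) = 5 (V(w) = 5/(-3 + 4) = 5/1 = 5*1 = 5)
Q(B) = -6*B
q(d, h) = -4 - 2*h
L(E) = 18 (L(E) = -6*(-3) = 18)
L(q(V(-3), 15))/(-232242) + 42046/((-74*(-7)*75)) = 18/(-232242) + 42046/((-74*(-7)*75)) = 18*(-1/232242) + 42046/((518*75)) = -3/38707 + 42046/38850 = -3/38707 + 42046*(1/38850) = -3/38707 + 21023/19425 = 813678986/751883475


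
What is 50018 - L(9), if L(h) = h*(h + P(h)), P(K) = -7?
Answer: 50000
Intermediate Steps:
L(h) = h*(-7 + h) (L(h) = h*(h - 7) = h*(-7 + h))
50018 - L(9) = 50018 - 9*(-7 + 9) = 50018 - 9*2 = 50018 - 1*18 = 50018 - 18 = 50000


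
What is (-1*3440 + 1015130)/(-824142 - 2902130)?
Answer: -505845/1863136 ≈ -0.27150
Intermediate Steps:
(-1*3440 + 1015130)/(-824142 - 2902130) = (-3440 + 1015130)/(-3726272) = 1011690*(-1/3726272) = -505845/1863136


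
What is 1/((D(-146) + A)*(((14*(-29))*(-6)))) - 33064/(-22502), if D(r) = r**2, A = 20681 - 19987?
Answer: 886385674771/603237666360 ≈ 1.4694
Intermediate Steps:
A = 694
1/((D(-146) + A)*(((14*(-29))*(-6)))) - 33064/(-22502) = 1/(((-146)**2 + 694)*(((14*(-29))*(-6)))) - 33064/(-22502) = 1/((21316 + 694)*((-406*(-6)))) - 33064*(-1/22502) = 1/(22010*2436) + 16532/11251 = (1/22010)*(1/2436) + 16532/11251 = 1/53616360 + 16532/11251 = 886385674771/603237666360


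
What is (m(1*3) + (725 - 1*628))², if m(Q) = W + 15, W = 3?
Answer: 13225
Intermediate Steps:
m(Q) = 18 (m(Q) = 3 + 15 = 18)
(m(1*3) + (725 - 1*628))² = (18 + (725 - 1*628))² = (18 + (725 - 628))² = (18 + 97)² = 115² = 13225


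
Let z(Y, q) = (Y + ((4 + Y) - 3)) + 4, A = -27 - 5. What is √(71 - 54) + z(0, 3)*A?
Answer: -160 + √17 ≈ -155.88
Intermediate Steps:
A = -32
z(Y, q) = 5 + 2*Y (z(Y, q) = (Y + (1 + Y)) + 4 = (1 + 2*Y) + 4 = 5 + 2*Y)
√(71 - 54) + z(0, 3)*A = √(71 - 54) + (5 + 2*0)*(-32) = √17 + (5 + 0)*(-32) = √17 + 5*(-32) = √17 - 160 = -160 + √17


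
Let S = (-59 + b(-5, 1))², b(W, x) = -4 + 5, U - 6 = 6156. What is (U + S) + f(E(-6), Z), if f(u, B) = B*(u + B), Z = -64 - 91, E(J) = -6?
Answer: 34481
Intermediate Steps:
U = 6162 (U = 6 + 6156 = 6162)
b(W, x) = 1
Z = -155
S = 3364 (S = (-59 + 1)² = (-58)² = 3364)
f(u, B) = B*(B + u)
(U + S) + f(E(-6), Z) = (6162 + 3364) - 155*(-155 - 6) = 9526 - 155*(-161) = 9526 + 24955 = 34481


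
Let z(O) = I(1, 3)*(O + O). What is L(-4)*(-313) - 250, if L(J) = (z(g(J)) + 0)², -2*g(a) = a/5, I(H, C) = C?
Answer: -51322/25 ≈ -2052.9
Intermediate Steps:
g(a) = -a/10 (g(a) = -a/(2*5) = -a/10)
z(O) = 6*O (z(O) = 3*(O + O) = 3*(2*O) = 6*O)
L(J) = 9*J²/25 (L(J) = (6*(-J/10) + 0)² = (-3*J/5 + 0)² = (-3*J/5)² = 9*J²/25)
L(-4)*(-313) - 250 = ((9/25)*(-4)²)*(-313) - 250 = ((9/25)*16)*(-313) - 250 = (144/25)*(-313) - 250 = -45072/25 - 250 = -51322/25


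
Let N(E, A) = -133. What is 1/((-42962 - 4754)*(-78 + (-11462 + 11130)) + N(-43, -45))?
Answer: 1/19563427 ≈ 5.1116e-8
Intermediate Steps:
1/((-42962 - 4754)*(-78 + (-11462 + 11130)) + N(-43, -45)) = 1/((-42962 - 4754)*(-78 + (-11462 + 11130)) - 133) = 1/(-47716*(-78 - 332) - 133) = 1/(-47716*(-410) - 133) = 1/(19563560 - 133) = 1/19563427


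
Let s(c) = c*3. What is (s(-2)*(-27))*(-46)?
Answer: -7452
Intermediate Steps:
s(c) = 3*c
(s(-2)*(-27))*(-46) = ((3*(-2))*(-27))*(-46) = -6*(-27)*(-46) = 162*(-46) = -7452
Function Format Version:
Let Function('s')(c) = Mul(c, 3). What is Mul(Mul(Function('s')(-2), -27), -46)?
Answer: -7452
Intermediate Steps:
Function('s')(c) = Mul(3, c)
Mul(Mul(Function('s')(-2), -27), -46) = Mul(Mul(Mul(3, -2), -27), -46) = Mul(Mul(-6, -27), -46) = Mul(162, -46) = -7452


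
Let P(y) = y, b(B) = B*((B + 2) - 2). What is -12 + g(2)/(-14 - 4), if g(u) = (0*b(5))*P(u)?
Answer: -12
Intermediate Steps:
b(B) = B**2 (b(B) = B*((2 + B) - 2) = B*B = B**2)
g(u) = 0 (g(u) = (0*5**2)*u = (0*25)*u = 0*u = 0)
-12 + g(2)/(-14 - 4) = -12 + 0/(-14 - 4) = -12 + 0/(-18) = -12 - 1/18*0 = -12 + 0 = -12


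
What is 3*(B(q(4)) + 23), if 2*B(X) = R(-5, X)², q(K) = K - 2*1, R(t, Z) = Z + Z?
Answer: 93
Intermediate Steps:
R(t, Z) = 2*Z
q(K) = -2 + K (q(K) = K - 2 = -2 + K)
B(X) = 2*X² (B(X) = (2*X)²/2 = (4*X²)/2 = 2*X²)
3*(B(q(4)) + 23) = 3*(2*(-2 + 4)² + 23) = 3*(2*2² + 23) = 3*(2*4 + 23) = 3*(8 + 23) = 3*31 = 93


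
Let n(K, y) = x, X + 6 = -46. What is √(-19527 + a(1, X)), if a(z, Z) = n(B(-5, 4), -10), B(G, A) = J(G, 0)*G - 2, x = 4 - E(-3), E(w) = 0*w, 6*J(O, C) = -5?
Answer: I*√19523 ≈ 139.72*I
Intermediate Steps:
X = -52 (X = -6 - 46 = -52)
J(O, C) = -⅚ (J(O, C) = (⅙)*(-5) = -⅚)
E(w) = 0
x = 4 (x = 4 - 1*0 = 4 + 0 = 4)
B(G, A) = -2 - 5*G/6 (B(G, A) = -5*G/6 - 2 = -2 - 5*G/6)
n(K, y) = 4
a(z, Z) = 4
√(-19527 + a(1, X)) = √(-19527 + 4) = √(-19523) = I*√19523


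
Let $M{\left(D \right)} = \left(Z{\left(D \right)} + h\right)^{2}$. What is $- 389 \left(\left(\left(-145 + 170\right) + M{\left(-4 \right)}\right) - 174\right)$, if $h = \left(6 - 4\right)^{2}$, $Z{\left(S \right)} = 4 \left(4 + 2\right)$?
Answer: $-247015$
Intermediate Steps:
$Z{\left(S \right)} = 24$ ($Z{\left(S \right)} = 4 \cdot 6 = 24$)
$h = 4$ ($h = 2^{2} = 4$)
$M{\left(D \right)} = 784$ ($M{\left(D \right)} = \left(24 + 4\right)^{2} = 28^{2} = 784$)
$- 389 \left(\left(\left(-145 + 170\right) + M{\left(-4 \right)}\right) - 174\right) = - 389 \left(\left(\left(-145 + 170\right) + 784\right) - 174\right) = - 389 \left(\left(25 + 784\right) - 174\right) = - 389 \left(809 - 174\right) = \left(-389\right) 635 = -247015$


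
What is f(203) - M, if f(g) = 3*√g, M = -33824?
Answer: 33824 + 3*√203 ≈ 33867.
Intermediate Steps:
f(203) - M = 3*√203 - 1*(-33824) = 3*√203 + 33824 = 33824 + 3*√203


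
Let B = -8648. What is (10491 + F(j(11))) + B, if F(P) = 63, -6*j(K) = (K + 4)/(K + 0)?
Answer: 1906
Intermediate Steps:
j(K) = -(4 + K)/(6*K) (j(K) = -(K + 4)/(6*(K + 0)) = -(4 + K)/(6*K))
(10491 + F(j(11))) + B = (10491 + 63) - 8648 = 10554 - 8648 = 1906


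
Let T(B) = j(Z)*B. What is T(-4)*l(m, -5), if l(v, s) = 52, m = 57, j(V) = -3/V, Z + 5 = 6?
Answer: 624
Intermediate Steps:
Z = 1 (Z = -5 + 6 = 1)
T(B) = -3*B (T(B) = (-3/1)*B = (-3*1)*B = -3*B)
T(-4)*l(m, -5) = -3*(-4)*52 = 12*52 = 624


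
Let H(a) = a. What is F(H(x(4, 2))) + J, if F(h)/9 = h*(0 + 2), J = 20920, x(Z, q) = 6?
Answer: 21028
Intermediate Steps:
F(h) = 18*h (F(h) = 9*(h*(0 + 2)) = 9*(h*2) = 9*(2*h) = 18*h)
F(H(x(4, 2))) + J = 18*6 + 20920 = 108 + 20920 = 21028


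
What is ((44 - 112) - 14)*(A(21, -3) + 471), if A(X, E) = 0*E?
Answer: -38622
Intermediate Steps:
A(X, E) = 0
((44 - 112) - 14)*(A(21, -3) + 471) = ((44 - 112) - 14)*(0 + 471) = (-68 - 14)*471 = -82*471 = -38622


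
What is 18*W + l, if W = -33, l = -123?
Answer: -717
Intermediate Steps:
18*W + l = 18*(-33) - 123 = -594 - 123 = -717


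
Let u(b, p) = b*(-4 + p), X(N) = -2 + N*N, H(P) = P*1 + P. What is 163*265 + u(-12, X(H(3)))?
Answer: 42835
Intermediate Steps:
H(P) = 2*P (H(P) = P + P = 2*P)
X(N) = -2 + N**2
163*265 + u(-12, X(H(3))) = 163*265 - 12*(-4 + (-2 + (2*3)**2)) = 43195 - 12*(-4 + (-2 + 6**2)) = 43195 - 12*(-4 + (-2 + 36)) = 43195 - 12*(-4 + 34) = 43195 - 12*30 = 43195 - 360 = 42835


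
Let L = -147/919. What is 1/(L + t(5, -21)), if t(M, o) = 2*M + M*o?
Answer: -919/87452 ≈ -0.010509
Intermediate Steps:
L = -147/919 (L = -147*1/919 = -147/919 ≈ -0.15996)
1/(L + t(5, -21)) = 1/(-147/919 + 5*(2 - 21)) = 1/(-147/919 + 5*(-19)) = 1/(-147/919 - 95) = 1/(-87452/919) = -919/87452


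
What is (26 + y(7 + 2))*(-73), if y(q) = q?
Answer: -2555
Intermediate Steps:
(26 + y(7 + 2))*(-73) = (26 + (7 + 2))*(-73) = (26 + 9)*(-73) = 35*(-73) = -2555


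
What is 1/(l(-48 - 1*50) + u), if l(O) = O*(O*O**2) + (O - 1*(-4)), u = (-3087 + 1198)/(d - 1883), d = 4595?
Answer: 2712/250145988175 ≈ 1.0842e-8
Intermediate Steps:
u = -1889/2712 (u = (-3087 + 1198)/(4595 - 1883) = -1889/2712 ≈ -0.69653)
l(O) = 4 + O + O**4 (l(O) = O*O**3 + (O + 4) = O**4 + (4 + O) = 4 + O + O**4)
1/(l(-48 - 1*50) + u) = 1/((4 + (-48 - 1*50) + (-48 - 1*50)**4) - 1889/2712) = 1/((4 + (-48 - 50) + (-48 - 50)**4) - 1889/2712) = 1/((4 - 98 + (-98)**4) - 1889/2712) = 1/((4 - 98 + 92236816) - 1889/2712) = 1/(92236722 - 1889/2712) = 1/(250145988175/2712) = 2712/250145988175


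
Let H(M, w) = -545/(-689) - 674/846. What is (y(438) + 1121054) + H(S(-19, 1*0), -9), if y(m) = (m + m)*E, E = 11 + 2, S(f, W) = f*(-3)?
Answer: 330046821916/291447 ≈ 1.1324e+6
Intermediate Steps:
S(f, W) = -3*f
H(M, w) = -1658/291447 (H(M, w) = -545*(-1/689) - 674*1/846 = 545/689 - 337/423 = -1658/291447)
E = 13
y(m) = 26*m (y(m) = (m + m)*13 = (2*m)*13 = 26*m)
(y(438) + 1121054) + H(S(-19, 1*0), -9) = (26*438 + 1121054) - 1658/291447 = (11388 + 1121054) - 1658/291447 = 1132442 - 1658/291447 = 330046821916/291447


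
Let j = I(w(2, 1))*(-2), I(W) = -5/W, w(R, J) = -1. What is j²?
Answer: 100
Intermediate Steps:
j = -10 (j = -5/(-1)*(-2) = -5*(-1)*(-2) = 5*(-2) = -10)
j² = (-10)² = 100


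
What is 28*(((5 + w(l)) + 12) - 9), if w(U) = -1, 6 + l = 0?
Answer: 196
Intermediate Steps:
l = -6 (l = -6 + 0 = -6)
28*(((5 + w(l)) + 12) - 9) = 28*(((5 - 1) + 12) - 9) = 28*((4 + 12) - 9) = 28*(16 - 9) = 28*7 = 196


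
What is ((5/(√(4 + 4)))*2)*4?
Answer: 10*√2 ≈ 14.142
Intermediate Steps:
((5/(√(4 + 4)))*2)*4 = ((5/(√8))*2)*4 = ((5/((2*√2)))*2)*4 = ((5*(√2/4))*2)*4 = ((5*√2/4)*2)*4 = (5*√2/2)*4 = 10*√2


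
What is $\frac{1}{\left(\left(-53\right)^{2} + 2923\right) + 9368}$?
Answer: $\frac{1}{15100} \approx 6.6225 \cdot 10^{-5}$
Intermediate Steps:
$\frac{1}{\left(\left(-53\right)^{2} + 2923\right) + 9368} = \frac{1}{\left(2809 + 2923\right) + 9368} = \frac{1}{5732 + 9368} = \frac{1}{15100}$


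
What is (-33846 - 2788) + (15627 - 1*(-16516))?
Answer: -4491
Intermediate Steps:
(-33846 - 2788) + (15627 - 1*(-16516)) = -36634 + (15627 + 16516) = -36634 + 32143 = -4491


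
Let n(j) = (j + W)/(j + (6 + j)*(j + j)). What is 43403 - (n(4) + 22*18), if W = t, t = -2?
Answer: 1806293/42 ≈ 43007.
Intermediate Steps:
W = -2
n(j) = (-2 + j)/(j + 2*j*(6 + j)) (n(j) = (j - 2)/(j + (6 + j)*(j + j)) = (-2 + j)/(j + (6 + j)*(2*j)) = (-2 + j)/(j + 2*j*(6 + j)))
43403 - (n(4) + 22*18) = 43403 - ((-2 + 4)/(4*(13 + 2*4)) + 22*18) = 43403 - ((¼)*2/(13 + 8) + 396) = 43403 - ((¼)*2/21 + 396) = 43403 - ((¼)*(1/21)*2 + 396) = 43403 - (1/42 + 396) = 43403 - 1*16633/42 = 43403 - 16633/42 = 1806293/42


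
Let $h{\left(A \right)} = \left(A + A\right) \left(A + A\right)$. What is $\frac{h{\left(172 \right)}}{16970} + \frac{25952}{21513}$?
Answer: $\frac{1493083904}{182537805} \approx 8.1796$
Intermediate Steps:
$h{\left(A \right)} = 4 A^{2}$ ($h{\left(A \right)} = 2 A 2 A = 4 A^{2}$)
$\frac{h{\left(172 \right)}}{16970} + \frac{25952}{21513} = \frac{4 \cdot 172^{2}}{16970} + \frac{25952}{21513} = 4 \cdot 29584 \cdot \frac{1}{16970} + 25952 \cdot \frac{1}{21513} = 118336 \cdot \frac{1}{16970} + \frac{25952}{21513} = \frac{59168}{8485} + \frac{25952}{21513} = \frac{1493083904}{182537805}$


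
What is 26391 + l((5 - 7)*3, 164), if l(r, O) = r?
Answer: 26385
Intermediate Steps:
26391 + l((5 - 7)*3, 164) = 26391 + (5 - 7)*3 = 26391 - 2*3 = 26391 - 6 = 26385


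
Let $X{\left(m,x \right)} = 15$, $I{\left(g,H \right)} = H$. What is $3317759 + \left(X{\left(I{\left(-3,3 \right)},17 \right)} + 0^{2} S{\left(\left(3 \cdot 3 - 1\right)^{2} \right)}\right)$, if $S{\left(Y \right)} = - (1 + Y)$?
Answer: $3317774$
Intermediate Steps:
$S{\left(Y \right)} = -1 - Y$
$3317759 + \left(X{\left(I{\left(-3,3 \right)},17 \right)} + 0^{2} S{\left(\left(3 \cdot 3 - 1\right)^{2} \right)}\right) = 3317759 + \left(15 + 0^{2} \left(-1 - \left(3 \cdot 3 - 1\right)^{2}\right)\right) = 3317759 + \left(15 + 0 \left(-1 - \left(9 - 1\right)^{2}\right)\right) = 3317759 + \left(15 + 0 \left(-1 - 8^{2}\right)\right) = 3317759 + \left(15 + 0 \left(-1 - 64\right)\right) = 3317759 + \left(15 + 0 \left(-65\right)\right) = 3317759 + \left(15 + 0\right) = 3317759 + 15 = 3317774$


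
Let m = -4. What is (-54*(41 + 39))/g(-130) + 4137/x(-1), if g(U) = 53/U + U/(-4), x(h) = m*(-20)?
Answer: -6917109/83440 ≈ -82.899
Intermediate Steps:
x(h) = 80 (x(h) = -4*(-20) = 80)
g(U) = 53/U - U/4 (g(U) = 53/U + U*(-1/4) = 53/U - U/4)
(-54*(41 + 39))/g(-130) + 4137/x(-1) = (-54*(41 + 39))/(53/(-130) - 1/4*(-130)) + 4137/80 = (-54*80)/(53*(-1/130) + 65/2) + 4137*(1/80) = -4320/(-53/130 + 65/2) + 4137/80 = -4320/2086/65 + 4137/80 = -4320*65/2086 + 4137/80 = -140400/1043 + 4137/80 = -6917109/83440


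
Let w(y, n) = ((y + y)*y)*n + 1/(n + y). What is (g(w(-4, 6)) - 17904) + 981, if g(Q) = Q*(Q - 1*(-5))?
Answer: 84383/4 ≈ 21096.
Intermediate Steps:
w(y, n) = 1/(n + y) + 2*n*y² (w(y, n) = ((2*y)*y)*n + 1/(n + y) = (2*y²)*n + 1/(n + y) = 2*n*y² + 1/(n + y) = 1/(n + y) + 2*n*y²)
g(Q) = Q*(5 + Q) (g(Q) = Q*(Q + 5) = Q*(5 + Q))
(g(w(-4, 6)) - 17904) + 981 = (((1 + 2*6*(-4)³ + 2*6²*(-4)²)/(6 - 4))*(5 + (1 + 2*6*(-4)³ + 2*6²*(-4)²)/(6 - 4)) - 17904) + 981 = (((1 + 2*6*(-64) + 2*36*16)/2)*(5 + (1 + 2*6*(-64) + 2*36*16)/2) - 17904) + 981 = (((1 - 768 + 1152)/2)*(5 + (1 - 768 + 1152)/2) - 17904) + 981 = (((½)*385)*(5 + (½)*385) - 17904) + 981 = (385*(5 + 385/2)/2 - 17904) + 981 = ((385/2)*(395/2) - 17904) + 981 = (152075/4 - 17904) + 981 = 80459/4 + 981 = 84383/4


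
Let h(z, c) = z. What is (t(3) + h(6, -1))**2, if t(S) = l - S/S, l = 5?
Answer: 100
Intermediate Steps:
t(S) = 4 (t(S) = 5 - S/S = 5 - 1*1 = 5 - 1 = 4)
(t(3) + h(6, -1))**2 = (4 + 6)**2 = 10**2 = 100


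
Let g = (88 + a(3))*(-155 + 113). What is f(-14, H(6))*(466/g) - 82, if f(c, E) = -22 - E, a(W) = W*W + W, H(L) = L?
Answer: -5917/75 ≈ -78.893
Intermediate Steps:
a(W) = W + W² (a(W) = W² + W = W + W²)
g = -4200 (g = (88 + 3*(1 + 3))*(-155 + 113) = (88 + 3*4)*(-42) = (88 + 12)*(-42) = 100*(-42) = -4200)
f(-14, H(6))*(466/g) - 82 = (-22 - 1*6)*(466/(-4200)) - 82 = (-22 - 6)*(466*(-1/4200)) - 82 = -28*(-233/2100) - 82 = 233/75 - 82 = -5917/75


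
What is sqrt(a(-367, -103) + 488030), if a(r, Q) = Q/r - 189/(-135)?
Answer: sqrt(1643312475890)/1835 ≈ 698.59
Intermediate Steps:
a(r, Q) = 7/5 + Q/r (a(r, Q) = Q/r - 189*(-1/135) = Q/r + 7/5 = 7/5 + Q/r)
sqrt(a(-367, -103) + 488030) = sqrt((7/5 - 103/(-367)) + 488030) = sqrt((7/5 - 103*(-1/367)) + 488030) = sqrt((7/5 + 103/367) + 488030) = sqrt(3084/1835 + 488030) = sqrt(895538134/1835) = sqrt(1643312475890)/1835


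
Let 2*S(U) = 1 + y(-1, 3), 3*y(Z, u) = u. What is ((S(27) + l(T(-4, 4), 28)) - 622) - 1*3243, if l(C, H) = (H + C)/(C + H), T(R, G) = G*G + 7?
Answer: -3863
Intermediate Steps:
T(R, G) = 7 + G**2 (T(R, G) = G**2 + 7 = 7 + G**2)
l(C, H) = 1 (l(C, H) = (C + H)/(C + H) = 1)
y(Z, u) = u/3
S(U) = 1 (S(U) = (1 + (1/3)*3)/2 = (1 + 1)/2 = (1/2)*2 = 1)
((S(27) + l(T(-4, 4), 28)) - 622) - 1*3243 = ((1 + 1) - 622) - 1*3243 = (2 - 622) - 3243 = -620 - 3243 = -3863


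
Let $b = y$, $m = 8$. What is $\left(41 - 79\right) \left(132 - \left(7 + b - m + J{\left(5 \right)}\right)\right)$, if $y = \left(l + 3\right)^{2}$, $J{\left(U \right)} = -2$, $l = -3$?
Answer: $-5130$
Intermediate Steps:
$y = 0$ ($y = \left(-3 + 3\right)^{2} = 0^{2} = 0$)
$b = 0$
$\left(41 - 79\right) \left(132 - \left(7 + b - m + J{\left(5 \right)}\right)\right) = \left(41 - 79\right) \left(132 + \left(8 - \left(\left(0 + 7\right) - 2\right)\right)\right) = - 38 \left(132 + \left(8 - \left(7 - 2\right)\right)\right) = - 38 \left(132 + \left(8 - 5\right)\right) = - 38 \left(132 + 3\right) = \left(-38\right) 135 = -5130$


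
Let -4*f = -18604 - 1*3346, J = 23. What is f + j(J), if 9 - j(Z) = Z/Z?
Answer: 10991/2 ≈ 5495.5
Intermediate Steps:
j(Z) = 8 (j(Z) = 9 - Z/Z = 9 - 1*1 = 9 - 1 = 8)
f = 10975/2 (f = -(-18604 - 1*3346)/4 = -(-18604 - 3346)/4 = -1/4*(-21950) = 10975/2 ≈ 5487.5)
f + j(J) = 10975/2 + 8 = 10991/2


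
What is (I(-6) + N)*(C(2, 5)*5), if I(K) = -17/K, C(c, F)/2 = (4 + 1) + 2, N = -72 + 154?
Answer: 17815/3 ≈ 5938.3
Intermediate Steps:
N = 82
C(c, F) = 14 (C(c, F) = 2*((4 + 1) + 2) = 2*(5 + 2) = 2*7 = 14)
(I(-6) + N)*(C(2, 5)*5) = (-17/(-6) + 82)*(14*5) = (-17*(-⅙) + 82)*70 = (17/6 + 82)*70 = (509/6)*70 = 17815/3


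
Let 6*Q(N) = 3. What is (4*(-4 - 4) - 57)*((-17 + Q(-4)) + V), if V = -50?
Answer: 11837/2 ≈ 5918.5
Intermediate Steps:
Q(N) = 1/2 (Q(N) = (1/6)*3 = 1/2)
(4*(-4 - 4) - 57)*((-17 + Q(-4)) + V) = (4*(-4 - 4) - 57)*((-17 + 1/2) - 50) = (4*(-8) - 57)*(-33/2 - 50) = (-32 - 57)*(-133/2) = -89*(-133/2) = 11837/2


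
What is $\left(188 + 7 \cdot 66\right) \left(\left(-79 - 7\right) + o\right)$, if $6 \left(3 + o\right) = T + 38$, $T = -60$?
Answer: $- \frac{180700}{3} \approx -60233.0$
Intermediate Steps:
$o = - \frac{20}{3}$ ($o = -3 + \frac{-60 + 38}{6} = -3 + \frac{1}{6} \left(-22\right) = -3 - \frac{11}{3} = - \frac{20}{3} \approx -6.6667$)
$\left(188 + 7 \cdot 66\right) \left(\left(-79 - 7\right) + o\right) = \left(188 + 7 \cdot 66\right) \left(\left(-79 - 7\right) - \frac{20}{3}\right) = \left(188 + 462\right) \left(\left(-79 - 7\right) - \frac{20}{3}\right) = 650 \left(\left(-79 - 7\right) - \frac{20}{3}\right) = 650 \left(-86 - \frac{20}{3}\right) = 650 \left(- \frac{278}{3}\right) = - \frac{180700}{3}$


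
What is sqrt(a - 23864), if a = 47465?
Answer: sqrt(23601) ≈ 153.63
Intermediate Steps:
sqrt(a - 23864) = sqrt(47465 - 23864) = sqrt(23601)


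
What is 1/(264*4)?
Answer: 1/1056 ≈ 0.00094697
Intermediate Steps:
1/(264*4) = 1/1056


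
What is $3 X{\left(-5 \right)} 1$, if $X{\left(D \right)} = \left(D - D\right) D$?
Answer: $0$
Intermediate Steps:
$X{\left(D \right)} = 0$ ($X{\left(D \right)} = 0 D = 0$)
$3 X{\left(-5 \right)} 1 = 3 \cdot 0 \cdot 1 = 0 \cdot 1 = 0$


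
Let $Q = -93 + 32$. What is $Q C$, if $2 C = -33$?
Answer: $\frac{2013}{2} \approx 1006.5$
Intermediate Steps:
$C = - \frac{33}{2}$ ($C = \frac{1}{2} \left(-33\right) = - \frac{33}{2} \approx -16.5$)
$Q = -61$
$Q C = \left(-61\right) \left(- \frac{33}{2}\right) = \frac{2013}{2}$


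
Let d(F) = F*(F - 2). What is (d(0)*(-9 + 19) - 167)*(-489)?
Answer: 81663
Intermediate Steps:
d(F) = F*(-2 + F)
(d(0)*(-9 + 19) - 167)*(-489) = ((0*(-2 + 0))*(-9 + 19) - 167)*(-489) = ((0*(-2))*10 - 167)*(-489) = (0*10 - 167)*(-489) = (0 - 167)*(-489) = -167*(-489) = 81663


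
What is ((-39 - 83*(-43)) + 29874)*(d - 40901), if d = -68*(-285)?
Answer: -718887484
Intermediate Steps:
d = 19380
((-39 - 83*(-43)) + 29874)*(d - 40901) = ((-39 - 83*(-43)) + 29874)*(19380 - 40901) = ((-39 + 3569) + 29874)*(-21521) = (3530 + 29874)*(-21521) = 33404*(-21521) = -718887484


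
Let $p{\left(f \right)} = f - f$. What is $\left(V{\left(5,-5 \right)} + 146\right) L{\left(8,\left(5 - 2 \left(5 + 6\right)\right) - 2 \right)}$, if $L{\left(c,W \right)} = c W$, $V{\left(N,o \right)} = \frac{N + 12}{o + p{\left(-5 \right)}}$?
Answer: $- \frac{108376}{5} \approx -21675.0$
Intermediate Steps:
$p{\left(f \right)} = 0$
$V{\left(N,o \right)} = \frac{12 + N}{o}$ ($V{\left(N,o \right)} = \frac{N + 12}{o + 0} = \frac{12 + N}{o}$)
$L{\left(c,W \right)} = W c$
$\left(V{\left(5,-5 \right)} + 146\right) L{\left(8,\left(5 - 2 \left(5 + 6\right)\right) - 2 \right)} = \left(\frac{12 + 5}{-5} + 146\right) \left(\left(5 - 2 \left(5 + 6\right)\right) - 2\right) 8 = \left(\left(- \frac{1}{5}\right) 17 + 146\right) \left(\left(5 - 22\right) - 2\right) 8 = \left(- \frac{17}{5} + 146\right) \left(\left(5 - 22\right) - 2\right) 8 = \frac{713 \left(-17 - 2\right) 8}{5} = \frac{713 \left(\left(-19\right) 8\right)}{5} = \frac{713}{5} \left(-152\right) = - \frac{108376}{5}$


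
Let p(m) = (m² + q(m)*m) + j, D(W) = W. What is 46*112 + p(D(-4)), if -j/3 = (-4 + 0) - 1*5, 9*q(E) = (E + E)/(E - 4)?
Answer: 46751/9 ≈ 5194.6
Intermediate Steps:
q(E) = 2*E/(9*(-4 + E)) (q(E) = ((E + E)/(E - 4))/9 = ((2*E)/(-4 + E))/9 = (2*E/(-4 + E))/9 = 2*E/(9*(-4 + E)))
j = 27 (j = -3*((-4 + 0) - 1*5) = -3*(-4 - 5) = -3*(-9) = 27)
p(m) = 27 + m² + 2*m²/(9*(-4 + m)) (p(m) = (m² + (2*m/(9*(-4 + m)))*m) + 27 = (m² + 2*m²/(9*(-4 + m))) + 27 = 27 + m² + 2*m²/(9*(-4 + m)))
46*112 + p(D(-4)) = 46*112 + ((2/9)*(-4)² + (-4 - 4)*(27 + (-4)²))/(-4 - 4) = 5152 + ((2/9)*16 - 8*(27 + 16))/(-8) = 5152 - (32/9 - 8*43)/8 = 5152 - (32/9 - 344)/8 = 5152 - ⅛*(-3064/9) = 5152 + 383/9 = 46751/9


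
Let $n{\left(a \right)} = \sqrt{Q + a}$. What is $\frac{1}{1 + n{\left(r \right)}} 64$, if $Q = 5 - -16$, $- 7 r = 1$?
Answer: $- \frac{448}{139} + \frac{64 \sqrt{1022}}{139} \approx 11.496$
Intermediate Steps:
$r = - \frac{1}{7}$ ($r = \left(- \frac{1}{7}\right) 1 = - \frac{1}{7} \approx -0.14286$)
$Q = 21$ ($Q = 5 + 16 = 21$)
$n{\left(a \right)} = \sqrt{21 + a}$
$\frac{1}{1 + n{\left(r \right)}} 64 = \frac{1}{1 + \sqrt{21 - \frac{1}{7}}} \cdot 64 = \frac{1}{1 + \sqrt{\frac{146}{7}}} \cdot 64 = \frac{1}{1 + \frac{\sqrt{1022}}{7}} \cdot 64 = \frac{64}{1 + \frac{\sqrt{1022}}{7}}$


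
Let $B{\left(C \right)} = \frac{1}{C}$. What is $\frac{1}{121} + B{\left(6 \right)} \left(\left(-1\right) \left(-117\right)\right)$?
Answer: $\frac{4721}{242} \approx 19.508$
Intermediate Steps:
$\frac{1}{121} + B{\left(6 \right)} \left(\left(-1\right) \left(-117\right)\right) = \frac{1}{121} + \frac{\left(-1\right) \left(-117\right)}{6} = \frac{1}{121} + \frac{1}{6} \cdot 117 = \frac{1}{121} + \frac{39}{2} = \frac{4721}{242}$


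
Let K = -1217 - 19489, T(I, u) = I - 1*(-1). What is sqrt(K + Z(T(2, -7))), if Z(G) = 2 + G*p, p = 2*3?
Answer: I*sqrt(20686) ≈ 143.83*I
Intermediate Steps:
p = 6
T(I, u) = 1 + I (T(I, u) = I + 1 = 1 + I)
K = -20706
Z(G) = 2 + 6*G (Z(G) = 2 + G*6 = 2 + 6*G)
sqrt(K + Z(T(2, -7))) = sqrt(-20706 + (2 + 6*(1 + 2))) = sqrt(-20706 + (2 + 6*3)) = sqrt(-20706 + (2 + 18)) = sqrt(-20706 + 20) = sqrt(-20686) = I*sqrt(20686)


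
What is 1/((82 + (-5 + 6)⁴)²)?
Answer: 1/6889 ≈ 0.00014516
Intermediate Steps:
1/((82 + (-5 + 6)⁴)²) = 1/((82 + 1⁴)²) = 1/((82 + 1)²) = 1/(83²) = 1/6889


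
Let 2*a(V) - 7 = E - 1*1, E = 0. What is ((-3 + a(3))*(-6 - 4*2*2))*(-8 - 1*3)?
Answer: 0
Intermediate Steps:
a(V) = 3 (a(V) = 7/2 + (0 - 1*1)/2 = 7/2 + (0 - 1)/2 = 7/2 + (1/2)*(-1) = 7/2 - 1/2 = 3)
((-3 + a(3))*(-6 - 4*2*2))*(-8 - 1*3) = ((-3 + 3)*(-6 - 4*2*2))*(-8 - 1*3) = (0*(-6 - 8*2))*(-8 - 3) = (0*(-6 - 16))*(-11) = (0*(-22))*(-11) = 0*(-11) = 0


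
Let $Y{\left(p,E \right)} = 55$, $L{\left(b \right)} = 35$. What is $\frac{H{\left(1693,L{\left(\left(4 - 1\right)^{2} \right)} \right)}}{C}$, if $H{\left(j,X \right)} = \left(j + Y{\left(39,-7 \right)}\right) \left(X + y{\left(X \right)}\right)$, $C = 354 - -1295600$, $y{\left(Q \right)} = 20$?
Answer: $\frac{4370}{58907} \approx 0.074185$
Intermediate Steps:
$C = 1295954$ ($C = 354 + 1295600 = 1295954$)
$H{\left(j,X \right)} = \left(20 + X\right) \left(55 + j\right)$ ($H{\left(j,X \right)} = \left(j + 55\right) \left(X + 20\right) = \left(55 + j\right) \left(20 + X\right) = \left(20 + X\right) \left(55 + j\right)$)
$\frac{H{\left(1693,L{\left(\left(4 - 1\right)^{2} \right)} \right)}}{C} = \frac{1100 + 20 \cdot 1693 + 55 \cdot 35 + 35 \cdot 1693}{1295954} = \left(1100 + 33860 + 1925 + 59255\right) \frac{1}{1295954} = 96140 \cdot \frac{1}{1295954} = \frac{4370}{58907}$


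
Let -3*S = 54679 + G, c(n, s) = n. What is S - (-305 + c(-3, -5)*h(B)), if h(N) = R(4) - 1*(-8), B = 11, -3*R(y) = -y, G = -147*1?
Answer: -53533/3 ≈ -17844.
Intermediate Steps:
G = -147
R(y) = y/3 (R(y) = -(-1)*y/3 = y/3)
S = -54532/3 (S = -(54679 - 147)/3 = -1/3*54532 = -54532/3 ≈ -18177.)
h(N) = 28/3 (h(N) = (1/3)*4 - 1*(-8) = 4/3 + 8 = 28/3)
S - (-305 + c(-3, -5)*h(B)) = -54532/3 - (-305 - 3*28/3) = -54532/3 - (-305 - 28) = -54532/3 - 1*(-333) = -54532/3 + 333 = -53533/3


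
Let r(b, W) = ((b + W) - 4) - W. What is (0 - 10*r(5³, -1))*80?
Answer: -96800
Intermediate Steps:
r(b, W) = -4 + b (r(b, W) = ((W + b) - 4) - W = (-4 + W + b) - W = -4 + b)
(0 - 10*r(5³, -1))*80 = (0 - 10*(-4 + 5³))*80 = (0 - 10*(-4 + 125))*80 = (0 - 10*121)*80 = (0 - 1210)*80 = -1210*80 = -96800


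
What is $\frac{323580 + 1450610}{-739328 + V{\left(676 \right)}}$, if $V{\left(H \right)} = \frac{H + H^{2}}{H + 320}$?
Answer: $- \frac{441773310}{183978259} \approx -2.4012$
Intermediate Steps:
$V{\left(H \right)} = \frac{H + H^{2}}{320 + H}$
$\frac{323580 + 1450610}{-739328 + V{\left(676 \right)}} = \frac{323580 + 1450610}{-739328 + \frac{676 \left(1 + 676\right)}{320 + 676}} = \frac{1774190}{-739328 + 676 \cdot \frac{1}{996} \cdot 677} = \frac{1774190}{-739328 + \frac{114413}{249}} = \frac{1774190}{- \frac{183978259}{249}} = 1774190 \left(- \frac{249}{183978259}\right) = - \frac{441773310}{183978259}$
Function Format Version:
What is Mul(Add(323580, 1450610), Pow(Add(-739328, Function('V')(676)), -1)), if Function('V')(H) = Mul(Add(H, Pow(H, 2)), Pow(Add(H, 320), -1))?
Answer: Rational(-441773310, 183978259) ≈ -2.4012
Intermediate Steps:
Function('V')(H) = Mul(Pow(Add(320, H), -1), Add(H, Pow(H, 2))) (Function('V')(H) = Mul(Add(H, Pow(H, 2)), Pow(Add(320, H), -1)) = Mul(Pow(Add(320, H), -1), Add(H, Pow(H, 2))))
Mul(Add(323580, 1450610), Pow(Add(-739328, Function('V')(676)), -1)) = Mul(Add(323580, 1450610), Pow(Add(-739328, Mul(676, Pow(Add(320, 676), -1), Add(1, 676))), -1)) = Mul(1774190, Pow(Add(-739328, Mul(676, Pow(996, -1), 677)), -1)) = Mul(1774190, Pow(Add(-739328, Mul(676, Rational(1, 996), 677)), -1)) = Mul(1774190, Pow(Add(-739328, Rational(114413, 249)), -1)) = Mul(1774190, Pow(Rational(-183978259, 249), -1)) = Mul(1774190, Rational(-249, 183978259)) = Rational(-441773310, 183978259)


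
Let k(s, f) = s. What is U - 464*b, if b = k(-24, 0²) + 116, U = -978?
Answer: -43666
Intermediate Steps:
b = 92 (b = -24 + 116 = 92)
U - 464*b = -978 - 464*92 = -978 - 42688 = -43666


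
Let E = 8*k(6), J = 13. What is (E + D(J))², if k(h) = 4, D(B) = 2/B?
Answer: 174724/169 ≈ 1033.9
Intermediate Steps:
E = 32 (E = 8*4 = 32)
(E + D(J))² = (32 + 2/13)² = (418/13)² = 174724/169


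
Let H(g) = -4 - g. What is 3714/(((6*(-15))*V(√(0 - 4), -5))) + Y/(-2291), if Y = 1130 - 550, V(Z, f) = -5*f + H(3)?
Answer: -54301/21330 ≈ -2.5458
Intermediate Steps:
V(Z, f) = -7 - 5*f (V(Z, f) = -5*f + (-4 - 1*3) = -5*f + (-4 - 3) = -5*f - 7 = -7 - 5*f)
Y = 580
3714/(((6*(-15))*V(√(0 - 4), -5))) + Y/(-2291) = 3714/(((6*(-15))*(-7 - 5*(-5)))) + 580/(-2291) = 3714/((-90*(-7 + 25))) + 580*(-1/2291) = 3714/((-90*18)) - 20/79 = 3714/(-1620) - 20/79 = 3714*(-1/1620) - 20/79 = -619/270 - 20/79 = -54301/21330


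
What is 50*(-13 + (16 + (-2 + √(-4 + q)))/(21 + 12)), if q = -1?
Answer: -20750/33 + 50*I*√5/33 ≈ -628.79 + 3.388*I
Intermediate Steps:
50*(-13 + (16 + (-2 + √(-4 + q)))/(21 + 12)) = 50*(-13 + (16 + (-2 + √(-4 - 1)))/(21 + 12)) = 50*(-13 + (16 + (-2 + √(-5)))/33) = 50*(-13 + (16 + (-2 + I*√5))*(1/33)) = 50*(-13 + (14 + I*√5)*(1/33)) = 50*(-13 + (14/33 + I*√5/33)) = 50*(-415/33 + I*√5/33) = -20750/33 + 50*I*√5/33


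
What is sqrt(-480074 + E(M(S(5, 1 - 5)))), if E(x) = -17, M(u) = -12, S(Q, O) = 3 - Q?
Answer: I*sqrt(480091) ≈ 692.89*I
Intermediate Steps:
sqrt(-480074 + E(M(S(5, 1 - 5)))) = sqrt(-480074 - 17) = sqrt(-480091) = I*sqrt(480091)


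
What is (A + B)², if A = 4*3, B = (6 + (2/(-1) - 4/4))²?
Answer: 441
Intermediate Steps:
B = 9 (B = (6 + (2*(-1) - 4*¼))² = (6 + (-2 - 1))² = (6 - 3)² = 3² = 9)
A = 12
(A + B)² = (12 + 9)² = 21² = 441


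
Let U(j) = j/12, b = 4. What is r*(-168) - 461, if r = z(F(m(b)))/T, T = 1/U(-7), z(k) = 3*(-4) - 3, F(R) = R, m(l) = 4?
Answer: -1931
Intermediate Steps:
U(j) = j/12 (U(j) = j*(1/12) = j/12)
z(k) = -15 (z(k) = -12 - 3 = -15)
T = -12/7 (T = 1/((1/12)*(-7)) = 1/(-7/12) = -12/7 ≈ -1.7143)
r = 35/4 (r = -15/(-12/7) = -15*(-7/12) = 35/4 ≈ 8.7500)
r*(-168) - 461 = (35/4)*(-168) - 461 = -1470 - 461 = -1931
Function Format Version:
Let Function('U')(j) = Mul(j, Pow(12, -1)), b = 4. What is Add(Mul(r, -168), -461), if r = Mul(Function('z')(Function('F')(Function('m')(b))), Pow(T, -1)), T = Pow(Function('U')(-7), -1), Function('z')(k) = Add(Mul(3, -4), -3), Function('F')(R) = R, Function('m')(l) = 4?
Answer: -1931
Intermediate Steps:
Function('U')(j) = Mul(Rational(1, 12), j) (Function('U')(j) = Mul(j, Rational(1, 12)) = Mul(Rational(1, 12), j))
Function('z')(k) = -15 (Function('z')(k) = Add(-12, -3) = -15)
T = Rational(-12, 7) (T = Pow(Mul(Rational(1, 12), -7), -1) = Pow(Rational(-7, 12), -1) = Rational(-12, 7) ≈ -1.7143)
r = Rational(35, 4) (r = Mul(-15, Pow(Rational(-12, 7), -1)) = Mul(-15, Rational(-7, 12)) = Rational(35, 4) ≈ 8.7500)
Add(Mul(r, -168), -461) = Add(Mul(Rational(35, 4), -168), -461) = Add(-1470, -461) = -1931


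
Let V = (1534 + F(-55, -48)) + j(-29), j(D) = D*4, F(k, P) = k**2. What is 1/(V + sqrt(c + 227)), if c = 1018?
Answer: 1481/6579668 - sqrt(1245)/19739004 ≈ 0.00022330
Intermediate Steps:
j(D) = 4*D
V = 4443 (V = (1534 + (-55)**2) + 4*(-29) = (1534 + 3025) - 116 = 4559 - 116 = 4443)
1/(V + sqrt(c + 227)) = 1/(4443 + sqrt(1018 + 227)) = 1/(4443 + sqrt(1245))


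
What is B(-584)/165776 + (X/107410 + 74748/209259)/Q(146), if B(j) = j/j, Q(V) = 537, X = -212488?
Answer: -1004700238294247/333482887979588880 ≈ -0.0030128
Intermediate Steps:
B(j) = 1
B(-584)/165776 + (X/107410 + 74748/209259)/Q(146) = 1/165776 + (-212488/107410 + 74748/209259)/537 = 1*(1/165776) + (-212488*1/107410 + 74748*(1/209259))*(1/537) = 1/165776 + (-106244/53705 + 24916/69753)*(1/537) = 1/165776 - 6072723952/3746084865*1/537 = 1/165776 - 6072723952/2011647572505 = -1004700238294247/333482887979588880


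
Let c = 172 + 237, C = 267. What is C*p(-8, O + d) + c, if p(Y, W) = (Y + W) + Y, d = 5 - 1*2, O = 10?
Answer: -392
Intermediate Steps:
d = 3 (d = 5 - 2 = 3)
p(Y, W) = W + 2*Y (p(Y, W) = (W + Y) + Y = W + 2*Y)
c = 409
C*p(-8, O + d) + c = 267*((10 + 3) + 2*(-8)) + 409 = 267*(13 - 16) + 409 = 267*(-3) + 409 = -801 + 409 = -392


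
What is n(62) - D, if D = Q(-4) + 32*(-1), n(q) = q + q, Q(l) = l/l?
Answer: 155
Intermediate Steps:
Q(l) = 1
n(q) = 2*q
D = -31 (D = 1 + 32*(-1) = 1 - 32 = -31)
n(62) - D = 2*62 - 1*(-31) = 124 + 31 = 155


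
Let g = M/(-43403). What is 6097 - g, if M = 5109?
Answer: 264633200/43403 ≈ 6097.1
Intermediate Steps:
g = -5109/43403 (g = 5109/(-43403) = 5109*(-1/43403) = -5109/43403 ≈ -0.11771)
6097 - g = 6097 - 1*(-5109/43403) = 6097 + 5109/43403 = 264633200/43403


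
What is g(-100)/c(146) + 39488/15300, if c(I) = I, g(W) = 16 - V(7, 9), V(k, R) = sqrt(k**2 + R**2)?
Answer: 751256/279225 - sqrt(130)/146 ≈ 2.6124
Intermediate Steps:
V(k, R) = sqrt(R**2 + k**2)
g(W) = 16 - sqrt(130) (g(W) = 16 - sqrt(9**2 + 7**2) = 16 - sqrt(81 + 49) = 16 - sqrt(130))
g(-100)/c(146) + 39488/15300 = (16 - sqrt(130))/146 + 39488/15300 = (16 - sqrt(130))*(1/146) + 39488*(1/15300) = (8/73 - sqrt(130)/146) + 9872/3825 = 751256/279225 - sqrt(130)/146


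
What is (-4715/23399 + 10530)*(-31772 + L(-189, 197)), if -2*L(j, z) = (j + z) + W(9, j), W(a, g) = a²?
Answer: -15678328380915/46798 ≈ -3.3502e+8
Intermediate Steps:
L(j, z) = -81/2 - j/2 - z/2 (L(j, z) = -((j + z) + 9²)/2 = -((j + z) + 81)/2 = -(81 + j + z)/2 = -81/2 - j/2 - z/2)
(-4715/23399 + 10530)*(-31772 + L(-189, 197)) = (-4715/23399 + 10530)*(-31772 + (-81/2 - ½*(-189) - ½*197)) = (-4715*1/23399 + 10530)*(-31772 + (-81/2 + 189/2 - 197/2)) = (-4715/23399 + 10530)*(-31772 - 89/2) = (246386755/23399)*(-63633/2) = -15678328380915/46798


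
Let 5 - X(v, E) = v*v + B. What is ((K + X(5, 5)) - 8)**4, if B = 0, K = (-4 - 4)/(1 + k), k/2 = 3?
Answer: 1731891456/2401 ≈ 7.2132e+5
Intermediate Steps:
k = 6 (k = 2*3 = 6)
K = -8/7 (K = (-4 - 4)/(1 + 6) = -8/7 ≈ -1.1429)
X(v, E) = 5 - v**2 (X(v, E) = 5 - (v*v + 0) = 5 - (v**2 + 0) = 5 - v**2)
((K + X(5, 5)) - 8)**4 = ((-8/7 + (5 - 1*5**2)) - 8)**4 = ((-8/7 + (5 - 1*25)) - 8)**4 = ((-8/7 + (5 - 25)) - 8)**4 = ((-8/7 - 20) - 8)**4 = (-148/7 - 8)**4 = (-204/7)**4 = 1731891456/2401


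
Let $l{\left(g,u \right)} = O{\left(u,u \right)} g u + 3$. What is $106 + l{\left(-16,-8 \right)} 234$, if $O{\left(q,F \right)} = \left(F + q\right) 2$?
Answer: $-957656$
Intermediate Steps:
$O{\left(q,F \right)} = 2 F + 2 q$
$l{\left(g,u \right)} = 3 + 4 g u^{2}$ ($l{\left(g,u \right)} = \left(2 u + 2 u\right) g u + 3 = 4 u g u + 3 = 4 g u u + 3 = 4 g u^{2} + 3 = 3 + 4 g u^{2}$)
$106 + l{\left(-16,-8 \right)} 234 = 106 + \left(3 + 4 \left(-16\right) \left(-8\right)^{2}\right) 234 = 106 + \left(3 + 4 \left(-16\right) 64\right) 234 = 106 + \left(3 - 4096\right) 234 = 106 - 957762 = -957656$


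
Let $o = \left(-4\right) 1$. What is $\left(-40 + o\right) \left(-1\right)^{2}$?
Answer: $-44$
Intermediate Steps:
$o = -4$
$\left(-40 + o\right) \left(-1\right)^{2} = \left(-40 - 4\right) \left(-1\right)^{2} = \left(-44\right) 1 = -44$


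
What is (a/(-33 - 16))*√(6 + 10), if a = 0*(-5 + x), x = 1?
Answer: 0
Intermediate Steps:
a = 0 (a = 0*(-5 + 1) = 0*(-4) = 0)
(a/(-33 - 16))*√(6 + 10) = (0/(-33 - 16))*√(6 + 10) = (0/(-49))*√16 = (0*(-1/49))*4 = 0*4 = 0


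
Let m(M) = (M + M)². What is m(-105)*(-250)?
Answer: -11025000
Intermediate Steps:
m(M) = 4*M² (m(M) = (2*M)² = 4*M²)
m(-105)*(-250) = (4*(-105)²)*(-250) = (4*11025)*(-250) = 44100*(-250) = -11025000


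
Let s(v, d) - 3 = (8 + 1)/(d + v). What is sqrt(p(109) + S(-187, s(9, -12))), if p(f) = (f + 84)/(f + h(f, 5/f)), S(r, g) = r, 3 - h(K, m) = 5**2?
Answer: 2*I*sqrt(349653)/87 ≈ 13.593*I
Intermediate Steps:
s(v, d) = 3 + 9/(d + v) (s(v, d) = 3 + (8 + 1)/(d + v) = 3 + 9/(d + v))
h(K, m) = -22 (h(K, m) = 3 - 1*5**2 = 3 - 1*25 = 3 - 25 = -22)
p(f) = (84 + f)/(-22 + f) (p(f) = (f + 84)/(f - 22) = (84 + f)/(-22 + f))
sqrt(p(109) + S(-187, s(9, -12))) = sqrt((84 + 109)/(-22 + 109) - 187) = sqrt(193/87 - 187) = sqrt(-16076/87) = 2*I*sqrt(349653)/87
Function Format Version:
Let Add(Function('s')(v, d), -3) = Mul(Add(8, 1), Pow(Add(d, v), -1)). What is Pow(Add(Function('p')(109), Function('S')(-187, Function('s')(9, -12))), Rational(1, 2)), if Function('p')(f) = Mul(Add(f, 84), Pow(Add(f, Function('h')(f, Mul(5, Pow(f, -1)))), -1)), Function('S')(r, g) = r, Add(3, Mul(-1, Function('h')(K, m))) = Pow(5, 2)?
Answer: Mul(Rational(2, 87), I, Pow(349653, Rational(1, 2))) ≈ Mul(13.593, I)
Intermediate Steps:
Function('s')(v, d) = Add(3, Mul(9, Pow(Add(d, v), -1))) (Function('s')(v, d) = Add(3, Mul(Add(8, 1), Pow(Add(d, v), -1))) = Add(3, Mul(9, Pow(Add(d, v), -1))))
Function('h')(K, m) = -22 (Function('h')(K, m) = Add(3, Mul(-1, Pow(5, 2))) = Add(3, Mul(-1, 25)) = Add(3, -25) = -22)
Function('p')(f) = Mul(Pow(Add(-22, f), -1), Add(84, f)) (Function('p')(f) = Mul(Add(f, 84), Pow(Add(f, -22), -1)) = Mul(Add(84, f), Pow(Add(-22, f), -1)) = Mul(Pow(Add(-22, f), -1), Add(84, f)))
Pow(Add(Function('p')(109), Function('S')(-187, Function('s')(9, -12))), Rational(1, 2)) = Pow(Add(Mul(Pow(Add(-22, 109), -1), Add(84, 109)), -187), Rational(1, 2)) = Pow(Add(Mul(Pow(87, -1), 193), -187), Rational(1, 2)) = Pow(Add(Mul(Rational(1, 87), 193), -187), Rational(1, 2)) = Pow(Add(Rational(193, 87), -187), Rational(1, 2)) = Pow(Rational(-16076, 87), Rational(1, 2)) = Mul(Rational(2, 87), I, Pow(349653, Rational(1, 2)))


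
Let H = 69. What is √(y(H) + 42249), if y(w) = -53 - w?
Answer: √42127 ≈ 205.25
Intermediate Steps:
√(y(H) + 42249) = √((-53 - 1*69) + 42249) = √((-53 - 69) + 42249) = √(-122 + 42249) = √42127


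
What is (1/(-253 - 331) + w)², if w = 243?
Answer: 20138731921/341056 ≈ 59048.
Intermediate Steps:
(1/(-253 - 331) + w)² = (1/(-253 - 331) + 243)² = (1/(-584) + 243)² = (-1/584 + 243)² = (141911/584)² = 20138731921/341056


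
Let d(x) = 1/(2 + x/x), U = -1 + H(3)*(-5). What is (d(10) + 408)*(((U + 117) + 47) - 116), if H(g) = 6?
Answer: 20825/3 ≈ 6941.7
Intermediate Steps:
U = -31 (U = -1 + 6*(-5) = -1 - 30 = -31)
d(x) = 1/3 (d(x) = 1/(2 + 1) = 1/3)
(d(10) + 408)*(((U + 117) + 47) - 116) = (1/3 + 408)*(((-31 + 117) + 47) - 116) = 1225*((86 + 47) - 116)/3 = 1225*(133 - 116)/3 = (1225/3)*17 = 20825/3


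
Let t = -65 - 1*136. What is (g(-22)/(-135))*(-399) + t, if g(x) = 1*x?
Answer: -11971/45 ≈ -266.02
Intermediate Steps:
g(x) = x
t = -201 (t = -65 - 136 = -201)
(g(-22)/(-135))*(-399) + t = -22/(-135)*(-399) - 201 = -22*(-1/135)*(-399) - 201 = (22/135)*(-399) - 201 = -2926/45 - 201 = -11971/45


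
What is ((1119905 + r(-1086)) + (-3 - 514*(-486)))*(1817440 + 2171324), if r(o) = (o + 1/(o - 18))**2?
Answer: 344240161195505679/33856 ≈ 1.0168e+13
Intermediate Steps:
r(o) = (o + 1/(-18 + o))**2
((1119905 + r(-1086)) + (-3 - 514*(-486)))*(1817440 + 2171324) = ((1119905 + (1 + (-1086)**2 - 18*(-1086))**2/(-18 - 1086)**2) + (-3 - 514*(-486)))*(1817440 + 2171324) = ((1119905 + (1 + 1179396 + 19548)**2/(-1104)**2) + (-3 + 249804))*3988764 = ((1119905 + (1/1218816)*1198945**2) + 249801)*3988764 = ((1119905 + (1/1218816)*1437469113025) + 249801)*3988764 = ((1119905 + 1437469113025/1218816) + 249801)*3988764 = (2802427245505/1218816 + 249801)*3988764 = (3106888701121/1218816)*3988764 = 344240161195505679/33856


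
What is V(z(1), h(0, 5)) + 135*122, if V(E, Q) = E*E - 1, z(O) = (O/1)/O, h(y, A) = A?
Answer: 16470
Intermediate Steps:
z(O) = 1 (z(O) = (O*1)/O = O/O = 1)
V(E, Q) = -1 + E² (V(E, Q) = E² - 1 = -1 + E²)
V(z(1), h(0, 5)) + 135*122 = (-1 + 1²) + 135*122 = (-1 + 1) + 16470 = 0 + 16470 = 16470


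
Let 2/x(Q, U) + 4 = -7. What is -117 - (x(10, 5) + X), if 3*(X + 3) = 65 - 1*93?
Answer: -3448/33 ≈ -104.48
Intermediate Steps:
x(Q, U) = -2/11 (x(Q, U) = 2/(-4 - 7) = 2/(-11) = 2*(-1/11) = -2/11)
X = -37/3 (X = -3 + (65 - 1*93)/3 = -3 + (65 - 93)/3 = -3 + (⅓)*(-28) = -3 - 28/3 = -37/3 ≈ -12.333)
-117 - (x(10, 5) + X) = -117 - (-2/11 - 37/3) = -117 - 1*(-413/33) = -117 + 413/33 = -3448/33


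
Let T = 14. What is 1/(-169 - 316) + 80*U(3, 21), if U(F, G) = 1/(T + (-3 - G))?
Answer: -3881/485 ≈ -8.0021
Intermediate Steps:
U(F, G) = 1/(11 - G) (U(F, G) = 1/(14 + (-3 - G)) = 1/(11 - G))
1/(-169 - 316) + 80*U(3, 21) = 1/(-169 - 316) + 80*(-1/(-11 + 21)) = 1/(-485) + 80*(-1/10) = -1/485 + 80*(-1*⅒) = -1/485 + 80*(-⅒) = -1/485 - 8 = -3881/485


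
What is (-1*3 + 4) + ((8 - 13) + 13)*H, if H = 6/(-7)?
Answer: -41/7 ≈ -5.8571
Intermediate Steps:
H = -6/7 (H = 6*(-⅐) = -6/7 ≈ -0.85714)
(-1*3 + 4) + ((8 - 13) + 13)*H = (-1*3 + 4) + ((8 - 13) + 13)*(-6/7) = (-3 + 4) + (-5 + 13)*(-6/7) = 1 + 8*(-6/7) = 1 - 48/7 = -41/7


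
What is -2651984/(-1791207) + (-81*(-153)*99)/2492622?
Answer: 88970081503/45099009846 ≈ 1.9728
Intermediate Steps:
-2651984/(-1791207) + (-81*(-153)*99)/2492622 = -2651984*(-1/1791207) + (12393*99)*(1/2492622) = 2651984/1791207 + 1226907*(1/2492622) = 2651984/1791207 + 12393/25178 = 88970081503/45099009846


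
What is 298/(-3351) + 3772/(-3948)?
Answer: -383791/367493 ≈ -1.0443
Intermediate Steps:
298/(-3351) + 3772/(-3948) = 298*(-1/3351) + 3772*(-1/3948) = -298/3351 - 943/987 = -383791/367493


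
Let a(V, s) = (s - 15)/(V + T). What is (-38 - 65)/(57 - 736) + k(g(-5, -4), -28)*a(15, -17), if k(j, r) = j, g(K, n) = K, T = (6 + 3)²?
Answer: 3704/2037 ≈ 1.8184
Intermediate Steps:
T = 81 (T = 9² = 81)
a(V, s) = (-15 + s)/(81 + V) (a(V, s) = (s - 15)/(V + 81) = (-15 + s)/(81 + V))
(-38 - 65)/(57 - 736) + k(g(-5, -4), -28)*a(15, -17) = (-38 - 65)/(57 - 736) - 5*(-15 - 17)/(81 + 15) = -103/(-679) - 5*(-32)/96 = -103*(-1/679) - 5*(-32)/96 = 103/679 - 5*(-⅓) = 103/679 + 5/3 = 3704/2037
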